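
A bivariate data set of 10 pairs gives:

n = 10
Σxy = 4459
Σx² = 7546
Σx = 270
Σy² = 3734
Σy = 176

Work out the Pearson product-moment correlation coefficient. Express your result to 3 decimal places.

r = (nΣxy − ΣxΣy) / √[(nΣx² − (Σx)²)(nΣy² − (Σy)²)]
Numerator: 10×4459 − 270×176 = -2930
Denominator: √[(75460 − 72900)(37340 − 30976)] = √[2560 × 6364] = 4036.3152
r = -2930 / 4036.3152 ≈ -0.726

-0.726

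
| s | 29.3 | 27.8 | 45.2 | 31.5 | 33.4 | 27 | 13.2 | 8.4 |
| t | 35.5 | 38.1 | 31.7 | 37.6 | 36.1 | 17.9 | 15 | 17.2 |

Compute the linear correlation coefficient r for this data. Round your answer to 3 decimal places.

0.695

n = 8, Σs = 215.8, Σt = 229.1, Σs² = 6755.98, Σt² = 7274.97, Σst = 6748.09
nΣst − ΣsΣt = 53984.72 − 49439.78 = 4544.94
nΣs² − (Σs)² = 54047.84 − 46569.64 = 7478.2; nΣt² − (Σt)² = 58199.76 − 52486.81 = 5712.95
r = 4544.94 / √(7478.2 × 5712.95) = 4544.94 / 6536.2514 ≈ 0.695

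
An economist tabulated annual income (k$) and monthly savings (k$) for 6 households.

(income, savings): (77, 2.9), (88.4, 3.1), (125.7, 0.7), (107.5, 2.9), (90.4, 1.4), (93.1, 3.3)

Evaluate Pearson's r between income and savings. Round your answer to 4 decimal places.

n = 6, Σx = 582.1, Σy = 14.3, Σx² = 57940.07, Σy² = 39.77, Σxy = 1330.87
nΣxy − ΣxΣy = 7985.22 − 8324.03 = -338.81
nΣx² − (Σx)² = 347640.42 − 338840.41 = 8800.01; nΣy² − (Σy)² = 238.62 − 204.49 = 34.13
r = -338.81 / √(8800.01 × 34.13) = -338.81 / 548.0368 ≈ -0.6182

-0.6182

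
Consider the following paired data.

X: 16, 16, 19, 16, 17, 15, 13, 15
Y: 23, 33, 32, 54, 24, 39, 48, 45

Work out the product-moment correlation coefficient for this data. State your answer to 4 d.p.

n = 8, ΣX = 127, ΣY = 298, ΣX² = 2037, ΣY² = 11984, ΣXY = 4660
nΣXY − ΣXΣY = 37280 − 37846 = -566
nΣX² − (ΣX)² = 16296 − 16129 = 167; nΣY² − (ΣY)² = 95872 − 88804 = 7068
r = -566 / √(167 × 7068) = -566 / 1086.4419 ≈ -0.5210

-0.5210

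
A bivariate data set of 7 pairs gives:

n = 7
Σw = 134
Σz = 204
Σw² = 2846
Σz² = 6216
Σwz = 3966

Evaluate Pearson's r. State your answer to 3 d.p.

0.221

r = (nΣwz − ΣwΣz) / √[(nΣw² − (Σw)²)(nΣz² − (Σz)²)]
Numerator: 7×3966 − 134×204 = 426
Denominator: √[(19922 − 17956)(43512 − 41616)] = √[1966 × 1896] = 1930.6828
r = 426 / 1930.6828 ≈ 0.221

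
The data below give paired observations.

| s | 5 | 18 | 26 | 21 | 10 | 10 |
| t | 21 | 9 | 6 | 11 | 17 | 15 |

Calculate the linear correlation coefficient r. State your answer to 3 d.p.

-0.960

n = 6, Σs = 90, Σt = 79, Σs² = 1666, Σt² = 1193, Σst = 974
nΣst − ΣsΣt = 5844 − 7110 = -1266
nΣs² − (Σs)² = 9996 − 8100 = 1896; nΣt² − (Σt)² = 7158 − 6241 = 917
r = -1266 / √(1896 × 917) = -1266 / 1318.5720 ≈ -0.960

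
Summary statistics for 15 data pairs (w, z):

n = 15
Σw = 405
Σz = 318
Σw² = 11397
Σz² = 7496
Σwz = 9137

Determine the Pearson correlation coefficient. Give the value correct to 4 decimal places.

r = (nΣwz − ΣwΣz) / √[(nΣw² − (Σw)²)(nΣz² − (Σz)²)]
Numerator: 15×9137 − 405×318 = 8265
Denominator: √[(170955 − 164025)(112440 − 101124)] = √[6930 × 11316] = 8855.5000
r = 8265 / 8855.5000 ≈ 0.9333

0.9333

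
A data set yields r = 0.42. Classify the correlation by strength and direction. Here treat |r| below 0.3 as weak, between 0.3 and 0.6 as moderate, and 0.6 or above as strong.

moderate positive

r = 0.42 > 0 so the relationship is positive.
|r| = 0.42, which falls in the moderate range.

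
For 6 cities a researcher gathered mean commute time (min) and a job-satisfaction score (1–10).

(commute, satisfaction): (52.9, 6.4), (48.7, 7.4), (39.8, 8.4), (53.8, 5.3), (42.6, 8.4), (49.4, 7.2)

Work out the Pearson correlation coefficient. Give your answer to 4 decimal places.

n = 6, Σx = 287.2, Σy = 43.1, Σx² = 13903.7, Σy² = 316.77, Σxy = 2031.92
nΣxy − ΣxΣy = 12191.52 − 12378.32 = -186.8
nΣx² − (Σx)² = 83422.2 − 82483.84 = 938.36; nΣy² − (Σy)² = 1900.62 − 1857.61 = 43.01
r = -186.8 / √(938.36 × 43.01) = -186.8 / 200.8952 ≈ -0.9298

-0.9298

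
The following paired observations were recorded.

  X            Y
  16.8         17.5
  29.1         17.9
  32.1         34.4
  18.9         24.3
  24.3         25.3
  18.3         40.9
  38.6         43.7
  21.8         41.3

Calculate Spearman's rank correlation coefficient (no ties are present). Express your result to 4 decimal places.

Rank X: 1, 6, 7, 3, 5, 2, 8, 4
Rank Y: 1, 2, 5, 3, 4, 6, 8, 7
d = rank(X) − rank(Y): 0, 4, 2, 0, 1, -4, 0, -3; Σd² = 46
ρ = 1 − 6Σd² / [n(n²−1)] = 1 − 6×46 / (8×63) = 1 − 276/504 ≈ 0.4524

0.4524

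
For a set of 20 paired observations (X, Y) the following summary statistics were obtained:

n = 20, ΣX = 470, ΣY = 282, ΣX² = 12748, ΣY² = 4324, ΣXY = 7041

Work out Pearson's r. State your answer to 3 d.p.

0.538

r = (nΣXY − ΣXΣY) / √[(nΣX² − (ΣX)²)(nΣY² − (ΣY)²)]
Numerator: 20×7041 − 470×282 = 8280
Denominator: √[(254960 − 220900)(86480 − 79524)] = √[34060 × 6956] = 15392.2500
r = 8280 / 15392.2500 ≈ 0.538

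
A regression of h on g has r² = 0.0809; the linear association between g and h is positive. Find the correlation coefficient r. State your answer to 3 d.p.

0.284

|r| = √0.0809 = 0.284
The association is positive, so r = 0.284.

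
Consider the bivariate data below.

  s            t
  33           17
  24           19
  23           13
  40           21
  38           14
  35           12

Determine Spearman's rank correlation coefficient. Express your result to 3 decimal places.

Rank s: 3, 2, 1, 6, 5, 4
Rank t: 4, 5, 2, 6, 3, 1
d = rank(s) − rank(t): -1, -3, -1, 0, 2, 3; Σd² = 24
ρ = 1 − 6Σd² / [n(n²−1)] = 1 − 6×24 / (6×35) = 1 − 144/210 ≈ 0.314

0.314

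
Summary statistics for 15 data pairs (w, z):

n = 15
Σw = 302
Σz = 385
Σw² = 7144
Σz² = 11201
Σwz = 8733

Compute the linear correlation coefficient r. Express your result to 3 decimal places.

0.829

r = (nΣwz − ΣwΣz) / √[(nΣw² − (Σw)²)(nΣz² − (Σz)²)]
Numerator: 15×8733 − 302×385 = 14725
Denominator: √[(107160 − 91204)(168015 − 148225)] = √[15956 × 19790] = 17769.8970
r = 14725 / 17769.8970 ≈ 0.829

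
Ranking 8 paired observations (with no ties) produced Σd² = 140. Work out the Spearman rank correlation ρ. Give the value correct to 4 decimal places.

-0.6667

ρ = 1 − 6Σd² / [n(n²−1)] = 1 − 6×140 / (8×63)
  = 1 − 840/504 = 1 − 1.66667 ≈ -0.6667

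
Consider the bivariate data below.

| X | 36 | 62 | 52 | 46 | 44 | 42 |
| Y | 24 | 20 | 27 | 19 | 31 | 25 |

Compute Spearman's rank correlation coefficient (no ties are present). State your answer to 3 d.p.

-0.200

Rank X: 1, 6, 5, 4, 3, 2
Rank Y: 3, 2, 5, 1, 6, 4
d = rank(X) − rank(Y): -2, 4, 0, 3, -3, -2; Σd² = 42
ρ = 1 − 6Σd² / [n(n²−1)] = 1 − 6×42 / (6×35) = 1 − 252/210 ≈ -0.200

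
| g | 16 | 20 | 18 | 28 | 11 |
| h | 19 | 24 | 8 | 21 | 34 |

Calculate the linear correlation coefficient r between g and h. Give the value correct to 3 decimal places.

-0.350

n = 5, Σg = 93, Σh = 106, Σg² = 1885, Σh² = 2598, Σgh = 1890
nΣgh − ΣgΣh = 9450 − 9858 = -408
nΣg² − (Σg)² = 9425 − 8649 = 776; nΣh² − (Σh)² = 12990 − 11236 = 1754
r = -408 / √(776 × 1754) = -408 / 1166.6636 ≈ -0.350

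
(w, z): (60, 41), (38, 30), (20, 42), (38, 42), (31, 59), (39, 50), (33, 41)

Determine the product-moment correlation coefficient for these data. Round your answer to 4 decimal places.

-0.1801

n = 7, Σw = 259, Σz = 305, Σw² = 10459, Σz² = 13771, Σwz = 11168
nΣwz − ΣwΣz = 78176 − 78995 = -819
nΣw² − (Σw)² = 73213 − 67081 = 6132; nΣz² − (Σz)² = 96397 − 93025 = 3372
r = -819 / √(6132 × 3372) = -819 / 4547.2084 ≈ -0.1801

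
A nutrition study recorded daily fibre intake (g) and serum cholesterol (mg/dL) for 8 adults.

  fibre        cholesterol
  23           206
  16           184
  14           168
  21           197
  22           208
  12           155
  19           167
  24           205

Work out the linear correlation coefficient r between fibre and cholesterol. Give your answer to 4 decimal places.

n = 8, Σx = 151, Σy = 1490, Σx² = 2987, Σy² = 280528, Σxy = 28700
nΣxy − ΣxΣy = 229600 − 224990 = 4610
nΣx² − (Σx)² = 23896 − 22801 = 1095; nΣy² − (Σy)² = 2244224 − 2220100 = 24124
r = 4610 / √(1095 × 24124) = 4610 / 5139.6284 ≈ 0.8970

0.8970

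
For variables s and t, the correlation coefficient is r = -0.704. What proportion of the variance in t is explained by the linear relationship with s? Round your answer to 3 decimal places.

0.496

r² = (-0.704)² = 0.496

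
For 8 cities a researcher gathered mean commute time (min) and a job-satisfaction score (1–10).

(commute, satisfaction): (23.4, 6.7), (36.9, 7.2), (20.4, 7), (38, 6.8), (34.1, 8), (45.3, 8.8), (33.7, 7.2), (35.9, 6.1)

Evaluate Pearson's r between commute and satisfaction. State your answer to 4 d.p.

n = 8, Σx = 267.7, Σy = 57.8, Σx² = 9408.73, Σy² = 422.46, Σxy = 1956.73
nΣxy − ΣxΣy = 15653.84 − 15473.06 = 180.78
nΣx² − (Σx)² = 75269.84 − 71663.29 = 3606.55; nΣy² − (Σy)² = 3379.68 − 3340.84 = 38.84
r = 180.78 / √(3606.55 × 38.84) = 180.78 / 374.2705 ≈ 0.4830

0.4830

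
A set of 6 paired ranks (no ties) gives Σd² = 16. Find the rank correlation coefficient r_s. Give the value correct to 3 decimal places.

ρ = 1 − 6Σd² / [n(n²−1)] = 1 − 6×16 / (6×35)
  = 1 − 96/210 = 1 − 0.4571 ≈ 0.543

0.543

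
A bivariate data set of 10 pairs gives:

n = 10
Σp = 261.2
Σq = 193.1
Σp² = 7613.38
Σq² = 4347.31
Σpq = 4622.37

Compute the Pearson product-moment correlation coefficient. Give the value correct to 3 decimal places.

-0.603

r = (nΣpq − ΣpΣq) / √[(nΣp² − (Σp)²)(nΣq² − (Σq)²)]
Numerator: 10×4622.37 − 261.2×193.1 = -4214.02
Denominator: √[(76133.8 − 68225.44)(43473.1 − 37287.61)] = √[7908.36 × 6185.49] = 6994.0748
r = -4214.02 / 6994.0748 ≈ -0.603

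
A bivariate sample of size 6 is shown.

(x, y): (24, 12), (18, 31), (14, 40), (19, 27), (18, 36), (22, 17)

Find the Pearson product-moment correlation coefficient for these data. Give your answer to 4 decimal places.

n = 6, Σx = 115, Σy = 163, Σx² = 2265, Σy² = 5019, Σxy = 2941
nΣxy − ΣxΣy = 17646 − 18745 = -1099
nΣx² − (Σx)² = 13590 − 13225 = 365; nΣy² − (Σy)² = 30114 − 26569 = 3545
r = -1099 / √(365 × 3545) = -1099 / 1137.5082 ≈ -0.9661

-0.9661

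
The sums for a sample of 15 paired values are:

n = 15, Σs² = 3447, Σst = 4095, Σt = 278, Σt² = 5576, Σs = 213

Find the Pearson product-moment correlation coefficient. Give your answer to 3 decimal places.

0.348

r = (nΣst − ΣsΣt) / √[(nΣs² − (Σs)²)(nΣt² − (Σt)²)]
Numerator: 15×4095 − 213×278 = 2211
Denominator: √[(51705 − 45369)(83640 − 77284)] = √[6336 × 6356] = 6345.9921
r = 2211 / 6345.9921 ≈ 0.348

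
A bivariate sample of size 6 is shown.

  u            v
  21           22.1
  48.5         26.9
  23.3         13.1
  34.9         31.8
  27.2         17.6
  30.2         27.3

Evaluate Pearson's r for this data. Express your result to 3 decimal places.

0.596

n = 6, Σu = 185.1, Σv = 138.8, Σu² = 6206.03, Σv² = 3449.92, Σuv = 4486.98
nΣuv − ΣuΣv = 26921.88 − 25691.88 = 1230
nΣu² − (Σu)² = 37236.18 − 34262.01 = 2974.17; nΣv² − (Σv)² = 20699.52 − 19265.44 = 1434.08
r = 1230 / √(2974.17 × 1434.08) = 1230 / 2065.2355 ≈ 0.596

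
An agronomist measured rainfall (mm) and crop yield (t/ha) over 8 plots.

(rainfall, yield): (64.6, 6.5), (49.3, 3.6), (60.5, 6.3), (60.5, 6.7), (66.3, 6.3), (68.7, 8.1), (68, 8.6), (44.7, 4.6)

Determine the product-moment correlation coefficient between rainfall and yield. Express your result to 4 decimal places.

n = 8, Σx = 482.6, Σy = 50.7, Σx² = 29661.62, Σy² = 340.21, Σxy = 3148.46
nΣxy − ΣxΣy = 25187.68 − 24467.82 = 719.86
nΣx² − (Σx)² = 237292.96 − 232902.76 = 4390.2; nΣy² − (Σy)² = 2721.68 − 2570.49 = 151.19
r = 719.86 / √(4390.2 × 151.19) = 719.86 / 814.7112 ≈ 0.8836

0.8836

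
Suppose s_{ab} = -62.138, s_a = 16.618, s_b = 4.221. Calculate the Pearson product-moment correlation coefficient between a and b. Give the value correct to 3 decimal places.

-0.886

r = Cov(a,b) / (s_a · s_b) = -62.138 / (16.618 × 4.221)
  = -62.138 / 70.1446 ≈ -0.886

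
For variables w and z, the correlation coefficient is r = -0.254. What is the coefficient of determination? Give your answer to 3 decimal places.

r² = (-0.254)² = 0.065

0.065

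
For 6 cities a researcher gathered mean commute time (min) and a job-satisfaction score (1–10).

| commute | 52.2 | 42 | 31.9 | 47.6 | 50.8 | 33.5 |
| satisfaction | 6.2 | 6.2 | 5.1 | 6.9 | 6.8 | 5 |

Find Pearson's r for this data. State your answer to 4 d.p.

0.8841

n = 6, Σx = 258, Σy = 36.2, Σx² = 11475.1, Σy² = 221.74, Σxy = 1588.11
nΣxy − ΣxΣy = 9528.66 − 9339.6 = 189.06
nΣx² − (Σx)² = 68850.6 − 66564 = 2286.6; nΣy² − (Σy)² = 1330.44 − 1310.44 = 20
r = 189.06 / √(2286.6 × 20) = 189.06 / 213.8504 ≈ 0.8841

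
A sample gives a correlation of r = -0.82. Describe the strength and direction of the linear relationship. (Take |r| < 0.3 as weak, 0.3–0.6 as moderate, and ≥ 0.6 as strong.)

r = -0.82 < 0 so the relationship is negative.
|r| = 0.82, which falls in the strong range.

strong negative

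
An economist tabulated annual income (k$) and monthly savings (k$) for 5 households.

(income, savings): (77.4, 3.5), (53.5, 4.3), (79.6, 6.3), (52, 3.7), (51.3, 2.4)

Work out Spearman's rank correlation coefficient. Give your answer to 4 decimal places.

Rank income: 4, 3, 5, 2, 1
Rank savings: 2, 4, 5, 3, 1
d = rank(income) − rank(savings): 2, -1, 0, -1, 0; Σd² = 6
ρ = 1 − 6Σd² / [n(n²−1)] = 1 − 6×6 / (5×24) = 1 − 36/120 ≈ 0.7000

0.7000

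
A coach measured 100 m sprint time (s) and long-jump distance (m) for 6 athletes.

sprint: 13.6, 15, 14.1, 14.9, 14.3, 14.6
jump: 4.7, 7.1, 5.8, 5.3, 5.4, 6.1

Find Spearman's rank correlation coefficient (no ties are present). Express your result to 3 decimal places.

0.600

Rank sprint: 1, 6, 2, 5, 3, 4
Rank jump: 1, 6, 4, 2, 3, 5
d = rank(sprint) − rank(jump): 0, 0, -2, 3, 0, -1; Σd² = 14
ρ = 1 − 6Σd² / [n(n²−1)] = 1 − 6×14 / (6×35) = 1 − 84/210 ≈ 0.600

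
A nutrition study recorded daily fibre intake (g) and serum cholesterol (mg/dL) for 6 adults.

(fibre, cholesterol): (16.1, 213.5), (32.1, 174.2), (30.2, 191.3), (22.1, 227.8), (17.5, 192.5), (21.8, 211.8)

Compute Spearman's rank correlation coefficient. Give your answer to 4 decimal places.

-0.6000

Rank fibre: 1, 6, 5, 4, 2, 3
Rank cholesterol: 5, 1, 2, 6, 3, 4
d = rank(fibre) − rank(cholesterol): -4, 5, 3, -2, -1, -1; Σd² = 56
ρ = 1 − 6Σd² / [n(n²−1)] = 1 − 6×56 / (6×35) = 1 − 336/210 ≈ -0.6000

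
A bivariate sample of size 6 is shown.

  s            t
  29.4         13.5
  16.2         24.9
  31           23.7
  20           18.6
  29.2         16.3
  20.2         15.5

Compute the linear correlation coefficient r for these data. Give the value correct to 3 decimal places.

-0.287

n = 6, Σs = 146, Σt = 112.5, Σs² = 3748.48, Σt² = 2215.85, Σst = 2696.04
nΣst − ΣsΣt = 16176.24 − 16425 = -248.76
nΣs² − (Σs)² = 22490.88 − 21316 = 1174.88; nΣt² − (Σt)² = 13295.1 − 12656.25 = 638.85
r = -248.76 / √(1174.88 × 638.85) = -248.76 / 866.3556 ≈ -0.287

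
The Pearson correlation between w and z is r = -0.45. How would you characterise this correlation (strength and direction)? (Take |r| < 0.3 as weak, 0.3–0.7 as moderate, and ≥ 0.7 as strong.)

moderate negative

r = -0.45 < 0 so the relationship is negative.
|r| = 0.45, which falls in the moderate range.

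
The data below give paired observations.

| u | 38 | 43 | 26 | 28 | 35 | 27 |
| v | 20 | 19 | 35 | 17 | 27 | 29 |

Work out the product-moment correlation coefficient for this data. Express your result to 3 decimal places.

-0.562

n = 6, Σu = 197, Σv = 147, Σu² = 6707, Σv² = 3845, Σuv = 4691
nΣuv − ΣuΣv = 28146 − 28959 = -813
nΣu² − (Σu)² = 40242 − 38809 = 1433; nΣv² − (Σv)² = 23070 − 21609 = 1461
r = -813 / √(1433 × 1461) = -813 / 1446.9323 ≈ -0.562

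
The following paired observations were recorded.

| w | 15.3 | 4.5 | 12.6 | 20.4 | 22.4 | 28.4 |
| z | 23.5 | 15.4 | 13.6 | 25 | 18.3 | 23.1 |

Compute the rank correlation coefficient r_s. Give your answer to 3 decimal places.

0.486

Rank w: 3, 1, 2, 4, 5, 6
Rank z: 5, 2, 1, 6, 3, 4
d = rank(w) − rank(z): -2, -1, 1, -2, 2, 2; Σd² = 18
ρ = 1 − 6Σd² / [n(n²−1)] = 1 − 6×18 / (6×35) = 1 − 108/210 ≈ 0.486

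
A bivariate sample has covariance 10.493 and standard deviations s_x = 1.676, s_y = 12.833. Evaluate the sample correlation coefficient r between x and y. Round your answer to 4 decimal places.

r = Cov(x,y) / (s_x · s_y) = 10.493 / (1.676 × 12.833)
  = 10.493 / 21.5081 ≈ 0.4879

0.4879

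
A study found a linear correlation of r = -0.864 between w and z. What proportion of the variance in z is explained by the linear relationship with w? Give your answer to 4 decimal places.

0.7465

r² = (-0.864)² = 0.7465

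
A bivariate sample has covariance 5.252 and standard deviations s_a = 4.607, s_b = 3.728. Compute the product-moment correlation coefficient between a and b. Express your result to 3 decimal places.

r = Cov(a,b) / (s_a · s_b) = 5.252 / (4.607 × 3.728)
  = 5.252 / 17.1749 ≈ 0.306

0.306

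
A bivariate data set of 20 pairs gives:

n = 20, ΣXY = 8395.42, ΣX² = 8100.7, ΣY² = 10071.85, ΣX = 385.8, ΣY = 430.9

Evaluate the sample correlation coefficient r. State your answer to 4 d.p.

r = (nΣXY − ΣXΣY) / √[(nΣX² − (ΣX)²)(nΣY² − (ΣY)²)]
Numerator: 20×8395.42 − 385.8×430.9 = 1667.18
Denominator: √[(162014 − 148841.64)(201437 − 185674.81)] = √[13172.36 × 15762.19] = 14409.2068
r = 1667.18 / 14409.2068 ≈ 0.1157

0.1157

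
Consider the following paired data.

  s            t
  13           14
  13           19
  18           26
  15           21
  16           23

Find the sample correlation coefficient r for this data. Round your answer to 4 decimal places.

0.9155

n = 5, Σs = 75, Σt = 103, Σs² = 1143, Σt² = 2203, Σst = 1580
nΣst − ΣsΣt = 7900 − 7725 = 175
nΣs² − (Σs)² = 5715 − 5625 = 90; nΣt² − (Σt)² = 11015 − 10609 = 406
r = 175 / √(90 × 406) = 175 / 191.1544 ≈ 0.9155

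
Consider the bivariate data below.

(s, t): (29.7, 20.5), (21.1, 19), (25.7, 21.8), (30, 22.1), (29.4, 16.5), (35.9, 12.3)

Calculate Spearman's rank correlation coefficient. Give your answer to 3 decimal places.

-0.143

Rank s: 4, 1, 2, 5, 3, 6
Rank t: 4, 3, 5, 6, 2, 1
d = rank(s) − rank(t): 0, -2, -3, -1, 1, 5; Σd² = 40
ρ = 1 − 6Σd² / [n(n²−1)] = 1 − 6×40 / (6×35) = 1 − 240/210 ≈ -0.143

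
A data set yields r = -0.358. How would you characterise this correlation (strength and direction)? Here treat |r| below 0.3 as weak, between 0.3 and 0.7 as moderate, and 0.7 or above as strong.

moderate negative

r = -0.358 < 0 so the relationship is negative.
|r| = 0.358, which falls in the moderate range.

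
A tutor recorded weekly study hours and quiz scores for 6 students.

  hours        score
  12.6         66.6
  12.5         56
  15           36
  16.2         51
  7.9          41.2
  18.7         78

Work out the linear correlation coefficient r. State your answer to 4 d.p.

n = 6, Σx = 82.9, Σy = 328.8, Σx² = 1214.55, Σy² = 19250, Σxy = 4689.44
nΣxy − ΣxΣy = 28136.64 − 27257.52 = 879.12
nΣx² − (Σx)² = 7287.3 − 6872.41 = 414.89; nΣy² − (Σy)² = 115500 − 108109.44 = 7390.56
r = 879.12 / √(414.89 × 7390.56) = 879.12 / 1751.0767 ≈ 0.5020

0.5020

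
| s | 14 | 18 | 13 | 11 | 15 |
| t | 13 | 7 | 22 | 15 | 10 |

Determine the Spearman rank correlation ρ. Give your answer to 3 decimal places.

Rank s: 3, 5, 2, 1, 4
Rank t: 3, 1, 5, 4, 2
d = rank(s) − rank(t): 0, 4, -3, -3, 2; Σd² = 38
ρ = 1 − 6Σd² / [n(n²−1)] = 1 − 6×38 / (5×24) = 1 − 228/120 ≈ -0.900

-0.900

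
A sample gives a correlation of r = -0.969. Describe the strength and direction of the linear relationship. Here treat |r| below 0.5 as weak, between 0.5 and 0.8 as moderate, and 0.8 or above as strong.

strong negative

r = -0.969 < 0 so the relationship is negative.
|r| = 0.969, which falls in the strong range.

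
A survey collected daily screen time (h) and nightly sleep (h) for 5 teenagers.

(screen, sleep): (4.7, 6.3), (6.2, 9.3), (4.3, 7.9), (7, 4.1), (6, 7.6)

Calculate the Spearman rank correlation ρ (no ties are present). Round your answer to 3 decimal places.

Rank screen: 2, 4, 1, 5, 3
Rank sleep: 2, 5, 4, 1, 3
d = rank(screen) − rank(sleep): 0, -1, -3, 4, 0; Σd² = 26
ρ = 1 − 6Σd² / [n(n²−1)] = 1 − 6×26 / (5×24) = 1 − 156/120 ≈ -0.300

-0.300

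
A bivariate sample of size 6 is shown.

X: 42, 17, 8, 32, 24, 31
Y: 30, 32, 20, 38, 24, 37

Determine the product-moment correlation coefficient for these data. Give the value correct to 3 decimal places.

0.601

n = 6, ΣX = 154, ΣY = 181, ΣX² = 4678, ΣY² = 5713, ΣXY = 4903
nΣXY − ΣXΣY = 29418 − 27874 = 1544
nΣX² − (ΣX)² = 28068 − 23716 = 4352; nΣY² − (ΣY)² = 34278 − 32761 = 1517
r = 1544 / √(4352 × 1517) = 1544 / 2569.4326 ≈ 0.601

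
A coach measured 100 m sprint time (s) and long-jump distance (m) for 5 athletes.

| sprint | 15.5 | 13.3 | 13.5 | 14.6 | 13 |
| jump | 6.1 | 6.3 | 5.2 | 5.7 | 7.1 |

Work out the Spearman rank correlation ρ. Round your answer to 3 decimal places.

Rank sprint: 5, 2, 3, 4, 1
Rank jump: 3, 4, 1, 2, 5
d = rank(sprint) − rank(jump): 2, -2, 2, 2, -4; Σd² = 32
ρ = 1 − 6Σd² / [n(n²−1)] = 1 − 6×32 / (5×24) = 1 − 192/120 ≈ -0.600

-0.600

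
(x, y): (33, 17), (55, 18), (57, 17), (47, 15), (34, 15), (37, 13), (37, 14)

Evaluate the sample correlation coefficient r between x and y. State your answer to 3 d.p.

0.571

n = 7, Σx = 300, Σy = 109, Σx² = 13466, Σy² = 1717, Σxy = 4734
nΣxy − ΣxΣy = 33138 − 32700 = 438
nΣx² − (Σx)² = 94262 − 90000 = 4262; nΣy² − (Σy)² = 12019 − 11881 = 138
r = 438 / √(4262 × 138) = 438 / 766.9133 ≈ 0.571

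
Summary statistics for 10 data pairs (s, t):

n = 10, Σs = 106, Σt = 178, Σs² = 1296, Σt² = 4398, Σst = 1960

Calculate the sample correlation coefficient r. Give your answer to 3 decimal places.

0.159

r = (nΣst − ΣsΣt) / √[(nΣs² − (Σs)²)(nΣt² − (Σt)²)]
Numerator: 10×1960 − 106×178 = 732
Denominator: √[(12960 − 11236)(43980 − 31684)] = √[1724 × 12296] = 4604.1616
r = 732 / 4604.1616 ≈ 0.159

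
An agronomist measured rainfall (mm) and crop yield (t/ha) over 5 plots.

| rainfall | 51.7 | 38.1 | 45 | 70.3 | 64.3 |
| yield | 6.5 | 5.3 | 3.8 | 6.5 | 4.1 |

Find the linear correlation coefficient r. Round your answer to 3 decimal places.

n = 5, Σx = 269.4, Σy = 26.2, Σx² = 15226.08, Σy² = 143.84, Σxy = 1429.56
nΣxy − ΣxΣy = 7147.8 − 7058.28 = 89.52
nΣx² − (Σx)² = 76130.4 − 72576.36 = 3554.04; nΣy² − (Σy)² = 719.2 − 686.44 = 32.76
r = 89.52 / √(3554.04 × 32.76) = 89.52 / 341.2189 ≈ 0.262

0.262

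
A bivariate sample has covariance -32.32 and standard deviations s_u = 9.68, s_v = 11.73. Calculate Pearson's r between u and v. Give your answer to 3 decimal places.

-0.285

r = Cov(u,v) / (s_u · s_v) = -32.32 / (9.68 × 11.73)
  = -32.32 / 113.5464 ≈ -0.285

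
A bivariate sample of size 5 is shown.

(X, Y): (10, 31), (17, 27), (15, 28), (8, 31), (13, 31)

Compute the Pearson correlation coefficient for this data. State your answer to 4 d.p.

-0.8721

n = 5, ΣX = 63, ΣY = 148, ΣX² = 847, ΣY² = 4396, ΣXY = 1840
nΣXY − ΣXΣY = 9200 − 9324 = -124
nΣX² − (ΣX)² = 4235 − 3969 = 266; nΣY² − (ΣY)² = 21980 − 21904 = 76
r = -124 / √(266 × 76) = -124 / 142.1830 ≈ -0.8721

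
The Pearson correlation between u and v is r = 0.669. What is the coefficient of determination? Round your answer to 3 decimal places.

r² = (0.669)² = 0.448

0.448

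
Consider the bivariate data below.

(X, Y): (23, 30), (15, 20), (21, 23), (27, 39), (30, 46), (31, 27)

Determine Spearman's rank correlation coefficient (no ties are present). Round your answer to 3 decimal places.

Rank X: 3, 1, 2, 4, 5, 6
Rank Y: 4, 1, 2, 5, 6, 3
d = rank(X) − rank(Y): -1, 0, 0, -1, -1, 3; Σd² = 12
ρ = 1 − 6Σd² / [n(n²−1)] = 1 − 6×12 / (6×35) = 1 − 72/210 ≈ 0.657

0.657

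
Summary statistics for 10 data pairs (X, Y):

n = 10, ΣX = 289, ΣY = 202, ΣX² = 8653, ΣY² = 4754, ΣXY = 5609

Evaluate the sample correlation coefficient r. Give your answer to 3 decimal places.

-0.508

r = (nΣXY − ΣXΣY) / √[(nΣX² − (ΣX)²)(nΣY² − (ΣY)²)]
Numerator: 10×5609 − 289×202 = -2288
Denominator: √[(86530 − 83521)(47540 − 40804)] = √[3009 × 6736] = 4502.0689
r = -2288 / 4502.0689 ≈ -0.508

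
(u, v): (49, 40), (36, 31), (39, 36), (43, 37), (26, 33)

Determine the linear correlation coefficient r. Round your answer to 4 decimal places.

n = 5, Σu = 193, Σv = 177, Σu² = 7743, Σv² = 6315, Σuv = 6929
nΣuv − ΣuΣv = 34645 − 34161 = 484
nΣu² − (Σu)² = 38715 − 37249 = 1466; nΣv² − (Σv)² = 31575 − 31329 = 246
r = 484 / √(1466 × 246) = 484 / 600.5298 ≈ 0.8060

0.8060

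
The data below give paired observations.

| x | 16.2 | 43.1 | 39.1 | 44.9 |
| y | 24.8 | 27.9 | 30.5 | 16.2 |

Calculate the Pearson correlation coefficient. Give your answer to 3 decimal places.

-0.148

n = 4, Σx = 143.3, Σy = 99.4, Σx² = 5664.87, Σy² = 2586.14, Σxy = 3524.18
nΣxy − ΣxΣy = 14096.72 − 14244.02 = -147.3
nΣx² − (Σx)² = 22659.48 − 20534.89 = 2124.59; nΣy² − (Σy)² = 10344.56 − 9880.36 = 464.2
r = -147.3 / √(2124.59 × 464.2) = -147.3 / 993.0935 ≈ -0.148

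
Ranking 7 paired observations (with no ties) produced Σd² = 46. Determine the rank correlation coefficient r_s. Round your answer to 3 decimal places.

ρ = 1 − 6Σd² / [n(n²−1)] = 1 − 6×46 / (7×48)
  = 1 − 276/336 = 1 − 0.8214 ≈ 0.179

0.179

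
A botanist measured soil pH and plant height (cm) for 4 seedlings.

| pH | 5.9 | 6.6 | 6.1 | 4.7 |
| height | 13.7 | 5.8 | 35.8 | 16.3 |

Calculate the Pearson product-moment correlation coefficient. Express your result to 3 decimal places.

n = 4, Σx = 23.3, Σy = 71.6, Σx² = 137.67, Σy² = 1768.66, Σxy = 414.1
nΣxy − ΣxΣy = 1656.4 − 1668.28 = -11.88
nΣx² − (Σx)² = 550.68 − 542.89 = 7.79; nΣy² − (Σy)² = 7074.64 − 5126.56 = 1948.08
r = -11.88 / √(7.79 × 1948.08) = -11.88 / 123.1891 ≈ -0.096

-0.096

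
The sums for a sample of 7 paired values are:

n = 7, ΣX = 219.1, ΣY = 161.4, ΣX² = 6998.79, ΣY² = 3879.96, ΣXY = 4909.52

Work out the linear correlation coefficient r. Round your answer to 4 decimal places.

r = (nΣXY − ΣXΣY) / √[(nΣX² − (ΣX)²)(nΣY² − (ΣY)²)]
Numerator: 7×4909.52 − 219.1×161.4 = -996.1
Denominator: √[(48991.53 − 48004.81)(27159.72 − 26049.96)] = √[986.72 × 1109.76] = 1046.4332
r = -996.1 / 1046.4332 ≈ -0.9519

-0.9519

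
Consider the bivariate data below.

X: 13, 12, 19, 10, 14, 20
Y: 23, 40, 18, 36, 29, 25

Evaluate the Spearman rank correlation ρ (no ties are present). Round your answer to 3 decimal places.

-0.657

Rank X: 3, 2, 5, 1, 4, 6
Rank Y: 2, 6, 1, 5, 4, 3
d = rank(X) − rank(Y): 1, -4, 4, -4, 0, 3; Σd² = 58
ρ = 1 − 6Σd² / [n(n²−1)] = 1 − 6×58 / (6×35) = 1 − 348/210 ≈ -0.657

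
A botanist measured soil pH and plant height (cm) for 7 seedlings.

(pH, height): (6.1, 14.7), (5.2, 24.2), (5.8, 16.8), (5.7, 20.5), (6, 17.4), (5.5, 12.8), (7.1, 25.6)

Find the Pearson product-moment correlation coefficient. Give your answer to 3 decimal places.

n = 7, Σx = 41.4, Σy = 132, Σx² = 247.04, Σy² = 2626.18, Σxy = 786.36
nΣxy − ΣxΣy = 5504.52 − 5464.8 = 39.72
nΣx² − (Σx)² = 1729.28 − 1713.96 = 15.32; nΣy² − (Σy)² = 18383.26 − 17424 = 959.26
r = 39.72 / √(15.32 × 959.26) = 39.72 / 121.2265 ≈ 0.328

0.328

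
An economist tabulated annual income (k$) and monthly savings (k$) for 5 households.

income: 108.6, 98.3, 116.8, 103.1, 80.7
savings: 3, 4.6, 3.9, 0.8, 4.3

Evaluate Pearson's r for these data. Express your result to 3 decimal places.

-0.265

n = 5, Σx = 507.5, Σy = 16.6, Σx² = 52241.19, Σy² = 64.5, Σxy = 1662.99
nΣxy − ΣxΣy = 8314.95 − 8424.5 = -109.55
nΣx² − (Σx)² = 261205.95 − 257556.25 = 3649.7; nΣy² − (Σy)² = 322.5 − 275.56 = 46.94
r = -109.55 / √(3649.7 × 46.94) = -109.55 / 413.9045 ≈ -0.265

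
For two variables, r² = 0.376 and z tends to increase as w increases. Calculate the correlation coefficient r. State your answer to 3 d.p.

|r| = √0.376 = 0.613
The association is positive, so r = 0.613.

0.613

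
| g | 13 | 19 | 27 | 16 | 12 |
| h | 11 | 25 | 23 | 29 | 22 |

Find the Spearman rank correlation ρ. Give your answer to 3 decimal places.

0.500

Rank g: 2, 4, 5, 3, 1
Rank h: 1, 4, 3, 5, 2
d = rank(g) − rank(h): 1, 0, 2, -2, -1; Σd² = 10
ρ = 1 − 6Σd² / [n(n²−1)] = 1 − 6×10 / (5×24) = 1 − 60/120 ≈ 0.500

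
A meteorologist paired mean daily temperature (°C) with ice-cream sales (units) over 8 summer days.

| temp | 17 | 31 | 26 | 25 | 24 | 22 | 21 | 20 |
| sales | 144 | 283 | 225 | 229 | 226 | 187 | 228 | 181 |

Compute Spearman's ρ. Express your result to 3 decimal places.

Rank temp: 1, 8, 7, 6, 5, 4, 3, 2
Rank sales: 1, 8, 4, 7, 5, 3, 6, 2
d = rank(temp) − rank(sales): 0, 0, 3, -1, 0, 1, -3, 0; Σd² = 20
ρ = 1 − 6Σd² / [n(n²−1)] = 1 − 6×20 / (8×63) = 1 − 120/504 ≈ 0.762

0.762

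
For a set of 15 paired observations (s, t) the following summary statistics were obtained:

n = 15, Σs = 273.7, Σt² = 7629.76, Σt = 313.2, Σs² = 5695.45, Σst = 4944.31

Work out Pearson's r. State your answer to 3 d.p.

-0.881

r = (nΣst − ΣsΣt) / √[(nΣs² − (Σs)²)(nΣt² − (Σt)²)]
Numerator: 15×4944.31 − 273.7×313.2 = -11558.19
Denominator: √[(85431.75 − 74911.69)(114446.4 − 98094.24)] = √[10520.06 × 16352.16] = 13115.8570
r = -11558.19 / 13115.8570 ≈ -0.881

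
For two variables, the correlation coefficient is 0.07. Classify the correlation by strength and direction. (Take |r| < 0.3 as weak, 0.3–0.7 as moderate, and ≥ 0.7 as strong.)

weak positive

r = 0.07 > 0 so the relationship is positive.
|r| = 0.07, which falls in the weak range.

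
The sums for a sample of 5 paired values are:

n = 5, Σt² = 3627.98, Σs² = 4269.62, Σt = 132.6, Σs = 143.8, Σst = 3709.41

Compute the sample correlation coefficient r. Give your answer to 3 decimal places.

r = (nΣst − ΣsΣt) / √[(nΣs² − (Σs)²)(nΣt² − (Σt)²)]
Numerator: 5×3709.41 − 143.8×132.6 = -520.83
Denominator: √[(21348.1 − 20678.44)(18139.9 − 17582.76)] = √[669.66 × 557.14] = 610.8145
r = -520.83 / 610.8145 ≈ -0.853

-0.853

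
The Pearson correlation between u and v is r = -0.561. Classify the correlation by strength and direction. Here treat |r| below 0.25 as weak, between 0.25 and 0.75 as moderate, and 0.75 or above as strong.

r = -0.561 < 0 so the relationship is negative.
|r| = 0.561, which falls in the moderate range.

moderate negative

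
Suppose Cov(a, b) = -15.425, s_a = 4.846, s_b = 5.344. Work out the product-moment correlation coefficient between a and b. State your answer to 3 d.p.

-0.596

r = Cov(a,b) / (s_a · s_b) = -15.425 / (4.846 × 5.344)
  = -15.425 / 25.8970 ≈ -0.596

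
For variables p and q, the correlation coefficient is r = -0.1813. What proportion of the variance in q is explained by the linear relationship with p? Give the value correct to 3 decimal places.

r² = (-0.1813)² = 0.033

0.033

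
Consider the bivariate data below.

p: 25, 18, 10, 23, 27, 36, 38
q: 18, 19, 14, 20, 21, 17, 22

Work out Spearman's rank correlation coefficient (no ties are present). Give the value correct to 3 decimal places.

0.536

Rank p: 4, 2, 1, 3, 5, 6, 7
Rank q: 3, 4, 1, 5, 6, 2, 7
d = rank(p) − rank(q): 1, -2, 0, -2, -1, 4, 0; Σd² = 26
ρ = 1 − 6Σd² / [n(n²−1)] = 1 − 6×26 / (7×48) = 1 − 156/336 ≈ 0.536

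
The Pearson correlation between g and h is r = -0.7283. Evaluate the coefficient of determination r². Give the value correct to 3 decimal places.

0.530

r² = (-0.7283)² = 0.530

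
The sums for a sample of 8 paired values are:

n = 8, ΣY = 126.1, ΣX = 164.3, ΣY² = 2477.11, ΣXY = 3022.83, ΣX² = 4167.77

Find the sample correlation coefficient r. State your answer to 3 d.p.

0.695

r = (nΣXY − ΣXΣY) / √[(nΣX² − (ΣX)²)(nΣY² − (ΣY)²)]
Numerator: 8×3022.83 − 164.3×126.1 = 3464.41
Denominator: √[(33342.16 − 26994.49)(19816.88 − 15901.21)] = √[6347.67 × 3915.67] = 4985.5171
r = 3464.41 / 4985.5171 ≈ 0.695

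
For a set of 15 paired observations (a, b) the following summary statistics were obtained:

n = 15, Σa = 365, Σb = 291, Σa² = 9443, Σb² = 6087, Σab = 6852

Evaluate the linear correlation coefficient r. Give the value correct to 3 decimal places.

-0.460

r = (nΣab − ΣaΣb) / √[(nΣa² − (Σa)²)(nΣb² − (Σb)²)]
Numerator: 15×6852 − 365×291 = -3435
Denominator: √[(141645 − 133225)(91305 − 84681)] = √[8420 × 6624] = 7468.2046
r = -3435 / 7468.2046 ≈ -0.460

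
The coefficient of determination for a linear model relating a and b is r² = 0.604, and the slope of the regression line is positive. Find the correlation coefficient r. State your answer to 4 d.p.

|r| = √0.604 = 0.7772
The association is positive, so r = 0.7772.

0.7772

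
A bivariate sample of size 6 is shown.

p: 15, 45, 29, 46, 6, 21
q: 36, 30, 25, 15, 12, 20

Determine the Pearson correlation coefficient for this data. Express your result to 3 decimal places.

0.096

n = 6, Σp = 162, Σq = 138, Σp² = 5684, Σq² = 3590, Σpq = 3797
nΣpq − ΣpΣq = 22782 − 22356 = 426
nΣp² − (Σp)² = 34104 − 26244 = 7860; nΣq² − (Σq)² = 21540 − 19044 = 2496
r = 426 / √(7860 × 2496) = 426 / 4429.2844 ≈ 0.096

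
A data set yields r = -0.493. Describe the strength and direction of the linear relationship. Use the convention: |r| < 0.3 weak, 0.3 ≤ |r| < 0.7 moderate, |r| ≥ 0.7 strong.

r = -0.493 < 0 so the relationship is negative.
|r| = 0.493, which falls in the moderate range.

moderate negative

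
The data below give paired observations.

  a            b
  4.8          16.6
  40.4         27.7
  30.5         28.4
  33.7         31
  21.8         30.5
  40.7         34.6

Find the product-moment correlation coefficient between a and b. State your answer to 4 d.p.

n = 6, Σa = 171.9, Σb = 168.8, Σa² = 5852.87, Σb² = 4937.82, Σab = 5182.78
nΣab − ΣaΣb = 31096.68 − 29016.72 = 2079.96
nΣa² − (Σa)² = 35117.22 − 29549.61 = 5567.61; nΣb² − (Σb)² = 29626.92 − 28493.44 = 1133.48
r = 2079.96 / √(5567.61 × 1133.48) = 2079.96 / 2512.1255 ≈ 0.8280

0.8280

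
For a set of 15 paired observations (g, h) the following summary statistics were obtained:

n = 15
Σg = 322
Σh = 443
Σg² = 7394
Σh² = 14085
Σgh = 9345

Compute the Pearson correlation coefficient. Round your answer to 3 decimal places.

r = (nΣgh − ΣgΣh) / √[(nΣg² − (Σg)²)(nΣh² − (Σh)²)]
Numerator: 15×9345 − 322×443 = -2471
Denominator: √[(110910 − 103684)(211275 − 196249)] = √[7226 × 15026] = 10420.0708
r = -2471 / 10420.0708 ≈ -0.237

-0.237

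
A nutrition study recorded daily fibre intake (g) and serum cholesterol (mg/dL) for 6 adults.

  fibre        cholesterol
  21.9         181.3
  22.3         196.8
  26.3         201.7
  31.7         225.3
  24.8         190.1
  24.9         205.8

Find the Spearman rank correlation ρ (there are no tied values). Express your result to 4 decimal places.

0.8857

Rank fibre: 1, 2, 5, 6, 3, 4
Rank cholesterol: 1, 3, 4, 6, 2, 5
d = rank(fibre) − rank(cholesterol): 0, -1, 1, 0, 1, -1; Σd² = 4
ρ = 1 − 6Σd² / [n(n²−1)] = 1 − 6×4 / (6×35) = 1 − 24/210 ≈ 0.8857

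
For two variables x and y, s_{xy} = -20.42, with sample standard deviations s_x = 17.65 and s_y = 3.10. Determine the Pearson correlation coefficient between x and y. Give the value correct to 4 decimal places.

-0.3732

r = Cov(x,y) / (s_x · s_y) = -20.42 / (17.65 × 3.10)
  = -20.42 / 54.7150 ≈ -0.3732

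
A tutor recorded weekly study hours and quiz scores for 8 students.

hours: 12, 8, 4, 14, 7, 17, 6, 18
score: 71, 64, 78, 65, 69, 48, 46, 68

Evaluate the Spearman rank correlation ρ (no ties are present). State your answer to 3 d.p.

-0.214

Rank hours: 5, 4, 1, 6, 3, 7, 2, 8
Rank score: 7, 3, 8, 4, 6, 2, 1, 5
d = rank(hours) − rank(score): -2, 1, -7, 2, -3, 5, 1, 3; Σd² = 102
ρ = 1 − 6Σd² / [n(n²−1)] = 1 − 6×102 / (8×63) = 1 − 612/504 ≈ -0.214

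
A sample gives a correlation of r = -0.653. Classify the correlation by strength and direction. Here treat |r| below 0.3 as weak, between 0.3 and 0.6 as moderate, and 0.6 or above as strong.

strong negative

r = -0.653 < 0 so the relationship is negative.
|r| = 0.653, which falls in the strong range.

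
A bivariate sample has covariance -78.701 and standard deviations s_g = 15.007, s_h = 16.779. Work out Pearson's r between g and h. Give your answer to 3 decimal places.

r = Cov(g,h) / (s_g · s_h) = -78.701 / (15.007 × 16.779)
  = -78.701 / 251.8025 ≈ -0.313

-0.313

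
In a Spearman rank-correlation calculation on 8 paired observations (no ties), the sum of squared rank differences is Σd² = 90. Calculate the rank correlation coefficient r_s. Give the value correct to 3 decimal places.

-0.071

ρ = 1 − 6Σd² / [n(n²−1)] = 1 − 6×90 / (8×63)
  = 1 − 540/504 = 1 − 1.0714 ≈ -0.071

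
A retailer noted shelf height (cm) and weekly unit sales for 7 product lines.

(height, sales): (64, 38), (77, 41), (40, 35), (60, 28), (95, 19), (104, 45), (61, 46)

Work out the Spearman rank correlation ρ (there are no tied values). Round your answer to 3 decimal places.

0.179

Rank height: 4, 5, 1, 2, 6, 7, 3
Rank sales: 4, 5, 3, 2, 1, 6, 7
d = rank(height) − rank(sales): 0, 0, -2, 0, 5, 1, -4; Σd² = 46
ρ = 1 − 6Σd² / [n(n²−1)] = 1 − 6×46 / (7×48) = 1 − 276/336 ≈ 0.179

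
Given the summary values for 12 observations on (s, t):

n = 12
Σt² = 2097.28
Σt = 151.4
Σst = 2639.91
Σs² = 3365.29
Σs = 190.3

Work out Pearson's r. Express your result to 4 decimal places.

0.9372

r = (nΣst − ΣsΣt) / √[(nΣs² − (Σs)²)(nΣt² − (Σt)²)]
Numerator: 12×2639.91 − 190.3×151.4 = 2867.5
Denominator: √[(40383.48 − 36214.09)(25167.36 − 22921.96)] = √[4169.39 × 2245.4] = 3059.7301
r = 2867.5 / 3059.7301 ≈ 0.9372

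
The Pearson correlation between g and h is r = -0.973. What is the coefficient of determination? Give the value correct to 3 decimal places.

0.947

r² = (-0.973)² = 0.947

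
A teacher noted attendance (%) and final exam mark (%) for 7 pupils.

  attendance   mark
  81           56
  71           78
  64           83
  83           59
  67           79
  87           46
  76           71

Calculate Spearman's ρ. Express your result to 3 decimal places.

Rank attendance: 5, 3, 1, 6, 2, 7, 4
Rank mark: 2, 5, 7, 3, 6, 1, 4
d = rank(attendance) − rank(mark): 3, -2, -6, 3, -4, 6, 0; Σd² = 110
ρ = 1 − 6Σd² / [n(n²−1)] = 1 − 6×110 / (7×48) = 1 − 660/336 ≈ -0.964

-0.964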